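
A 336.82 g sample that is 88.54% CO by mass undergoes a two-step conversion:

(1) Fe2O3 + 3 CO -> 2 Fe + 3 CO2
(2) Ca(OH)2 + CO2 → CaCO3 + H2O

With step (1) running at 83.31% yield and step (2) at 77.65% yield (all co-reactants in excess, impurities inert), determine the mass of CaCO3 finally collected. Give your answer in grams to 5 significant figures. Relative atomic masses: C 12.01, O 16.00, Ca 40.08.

Pure CO = 336.82 × 0.8854 = 298.220 g.
M(CO) = 12.01 + 16.00 = 28.01 g/mol.
M(CaCO3) = 40.08 + 12.01 + 3(16.00) = 100.09 g/mol.
n(CO) = 298.220 / 28.01 = 10.6469 mol.
Step 1 (CO:CO2 = 3:3): theoretical n(CO2) = 10.6469 mol; at 83.31% yield, n(CO2) = 8.86995 mol.
Step 2 (CO2:CaCO3 = 1:1): theoretical n(CaCO3) = 8.86995 mol, so theoretical mass = 8.86995 × 100.09 = 887.794 g.
At 77.65% yield, actual mass of CaCO3 = 887.794 × 0.7765 = 689.372 g.

689.37 g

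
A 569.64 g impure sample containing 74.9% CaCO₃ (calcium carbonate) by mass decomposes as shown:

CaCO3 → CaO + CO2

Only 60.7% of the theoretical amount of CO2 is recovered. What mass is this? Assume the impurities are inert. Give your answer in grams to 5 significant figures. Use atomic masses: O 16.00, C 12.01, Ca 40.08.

113.88 g

Pure CaCO3 available = 569.64 g × 0.749 = 426.660 g.
M(CaCO3) = 40.08 + 12.01 + 3(16.00) = 100.09 g/mol.
M(CO2) = 12.01 + 2(16.00) = 44.01 g/mol.
n(CaCO3) = 426.660 g / 100.09 g/mol = 4.26277 mol.
From the equation the CaCO3:CO2 mole ratio is 1:1, so n(CO2) = 4.26277 × 1/1 = 4.26277 mol.
Mass of CO2 = 4.26277 mol × 44.01 g/mol = 187.604 g.
Actual mass collected = 187.604 g × 0.607 = 113.876 g.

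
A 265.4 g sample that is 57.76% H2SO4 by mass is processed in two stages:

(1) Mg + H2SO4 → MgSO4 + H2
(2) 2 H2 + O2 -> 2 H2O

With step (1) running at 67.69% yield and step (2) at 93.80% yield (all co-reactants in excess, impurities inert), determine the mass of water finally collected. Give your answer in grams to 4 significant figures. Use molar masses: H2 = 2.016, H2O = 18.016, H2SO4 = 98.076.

Pure H2SO4 = 265.4 × 0.5776 = 153.30 g.
n(H2SO4) = 153.30 / 98.076 = 1.5630 mol.
Step 1 (H2SO4:H2 = 1:1): theoretical n(H2) = 1.5630 mol; at 67.69% yield, n(H2) = 1.0580 mol.
Step 2 (H2:H2O = 2:2): theoretical n(H2O) = 1.0580 mol, so theoretical mass = 1.0580 × 18.016 = 19.061 g.
At 93.80% yield, actual mass of H2O = 19.061 × 0.9380 = 17.879 g.

17.88 g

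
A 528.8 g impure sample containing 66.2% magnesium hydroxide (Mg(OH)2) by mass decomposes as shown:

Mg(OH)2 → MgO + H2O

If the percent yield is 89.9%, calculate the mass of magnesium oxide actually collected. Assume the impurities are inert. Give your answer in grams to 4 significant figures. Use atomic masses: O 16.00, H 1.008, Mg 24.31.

217.5 g

Pure Mg(OH)2 available = 528.8 g × 0.662 = 350.07 g.
M(Mg(OH)2) = 24.31 + 2(16.00) + 2(1.008) = 58.326 g/mol.
M(MgO) = 24.31 + 16.00 = 40.31 g/mol.
n(Mg(OH)2) = 350.07 g / 58.326 g/mol = 6.0019 mol.
From the equation the Mg(OH)2:MgO mole ratio is 1:1, so n(MgO) = 6.0019 × 1/1 = 6.0019 mol.
Mass of MgO = 6.0019 mol × 40.31 g/mol = 241.94 g.
Actual mass collected = 241.94 g × 0.899 = 217.50 g.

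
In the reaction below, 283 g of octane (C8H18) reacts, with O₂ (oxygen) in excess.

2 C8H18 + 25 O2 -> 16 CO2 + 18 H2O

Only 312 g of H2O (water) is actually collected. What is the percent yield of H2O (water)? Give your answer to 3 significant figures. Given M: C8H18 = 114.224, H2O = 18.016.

77.7 %

n(C8H18) = 283.0 g / 114.224 g/mol = 2.478 mol.
From the equation the C8H18:H2O mole ratio is 2:18, so n(H2O) = 2.478 × 18/2 = 22.30 mol.
Mass of H2O = 22.30 mol × 18.016 g/mol = 401.7 g.
This is the theoretical yield. Percent yield = 312 g / 401.7 g × 100% = 77.66%.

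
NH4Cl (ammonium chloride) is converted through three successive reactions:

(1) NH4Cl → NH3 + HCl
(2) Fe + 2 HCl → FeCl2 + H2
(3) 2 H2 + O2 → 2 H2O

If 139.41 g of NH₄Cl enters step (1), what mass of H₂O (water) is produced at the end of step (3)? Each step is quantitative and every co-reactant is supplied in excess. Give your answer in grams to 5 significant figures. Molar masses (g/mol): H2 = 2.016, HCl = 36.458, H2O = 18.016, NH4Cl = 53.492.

23.477 g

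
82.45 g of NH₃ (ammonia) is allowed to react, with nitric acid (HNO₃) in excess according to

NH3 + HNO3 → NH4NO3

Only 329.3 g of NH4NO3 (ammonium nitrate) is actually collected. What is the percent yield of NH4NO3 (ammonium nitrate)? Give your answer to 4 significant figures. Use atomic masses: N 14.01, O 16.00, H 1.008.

M(NH3) = 14.01 + 3(1.008) = 17.034 g/mol.
M(NH4NO3) = 2(14.01) + 4(1.008) + 3(16.00) = 80.052 g/mol.
n(NH3) = 82.450 g / 17.034 g/mol = 4.8403 mol.
From the equation the NH3:NH4NO3 mole ratio is 1:1, so n(NH4NO3) = 4.8403 × 1/1 = 4.8403 mol.
Mass of NH4NO3 = 4.8403 mol × 80.052 g/mol = 387.48 g.
This is the theoretical yield. Percent yield = 329.3 g / 387.48 g × 100% = 84.986%.

84.99 %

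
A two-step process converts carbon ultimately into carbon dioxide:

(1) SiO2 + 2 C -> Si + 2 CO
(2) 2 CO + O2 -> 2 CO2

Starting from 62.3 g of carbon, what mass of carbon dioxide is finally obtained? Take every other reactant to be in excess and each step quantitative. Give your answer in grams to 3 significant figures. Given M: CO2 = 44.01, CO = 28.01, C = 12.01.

228 g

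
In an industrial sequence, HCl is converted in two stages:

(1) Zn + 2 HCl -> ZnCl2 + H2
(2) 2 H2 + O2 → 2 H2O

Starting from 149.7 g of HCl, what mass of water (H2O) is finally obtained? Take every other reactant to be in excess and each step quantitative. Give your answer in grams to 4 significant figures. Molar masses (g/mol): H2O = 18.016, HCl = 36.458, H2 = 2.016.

36.99 g

n(HCl) = 149.70 / 36.458 = 4.1061 mol.
Step 1 gives a 2:1 ratio of HCl to H2, so n(H2) = 2.0530 mol.
In step 2 the H2:H2O ratio is 2:2, so n(H2O) = 2.0530 mol.
Mass of H2O = 2.0530 × 18.016 = 36.988 g.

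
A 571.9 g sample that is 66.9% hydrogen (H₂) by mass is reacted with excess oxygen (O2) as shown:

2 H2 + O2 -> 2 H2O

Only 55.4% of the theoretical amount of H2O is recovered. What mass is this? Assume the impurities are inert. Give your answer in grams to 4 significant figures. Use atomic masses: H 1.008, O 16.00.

1894 g

Pure H2 available = 571.9 g × 0.669 = 382.60 g.
M(H2) = 2(1.008) = 2.016 g/mol.
M(H2O) = 2(1.008) + 16.00 = 18.016 g/mol.
n(H2) = 382.60 g / 2.016 g/mol = 189.78 mol.
From the equation the H2:H2O mole ratio is 2:2, so n(H2O) = 189.78 × 2/2 = 189.78 mol.
Mass of H2O = 189.78 mol × 18.016 g/mol = 3419.1 g.
Actual mass collected = 3419.1 g × 0.554 = 1894.2 g.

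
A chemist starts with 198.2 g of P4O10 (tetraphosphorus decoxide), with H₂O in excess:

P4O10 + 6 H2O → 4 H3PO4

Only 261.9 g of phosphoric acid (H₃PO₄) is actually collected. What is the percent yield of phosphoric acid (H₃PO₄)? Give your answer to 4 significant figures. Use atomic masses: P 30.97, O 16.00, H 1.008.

95.70 %

M(P4O10) = 4(30.97) + 10(16.00) = 283.88 g/mol.
M(H3PO4) = 3(1.008) + 30.97 + 4(16.00) = 97.994 g/mol.
n(P4O10) = 198.20 g / 283.88 g/mol = 0.69818 mol.
From the equation the P4O10:H3PO4 mole ratio is 1:4, so n(H3PO4) = 0.69818 × 4/1 = 2.7927 mol.
Mass of H3PO4 = 2.7927 mol × 97.994 g/mol = 273.67 g.
This is the theoretical yield. Percent yield = 261.9 g / 273.67 g × 100% = 95.699%.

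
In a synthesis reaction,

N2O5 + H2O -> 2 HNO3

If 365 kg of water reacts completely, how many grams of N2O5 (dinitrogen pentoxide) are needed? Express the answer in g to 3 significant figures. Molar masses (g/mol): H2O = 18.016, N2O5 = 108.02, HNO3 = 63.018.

2190000 g

Convert: 365 kg = 365000 g.
n(H2O) = 365000 g / 18.016 g/mol = 20260 mol.
From the equation the H2O:N2O5 mole ratio is 1:1, so n(N2O5) = 20260 × 1/1 = 20260 mol.
Mass of N2O5 = 20260 mol × 108.02 g/mol = 2.188 × 10^6 g.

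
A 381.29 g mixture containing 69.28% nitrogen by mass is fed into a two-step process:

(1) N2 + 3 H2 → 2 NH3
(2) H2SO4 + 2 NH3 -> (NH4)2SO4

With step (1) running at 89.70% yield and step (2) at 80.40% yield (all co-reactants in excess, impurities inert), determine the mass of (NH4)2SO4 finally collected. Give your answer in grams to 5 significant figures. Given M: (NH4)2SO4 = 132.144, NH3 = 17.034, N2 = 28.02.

Pure N2 = 381.29 × 0.6928 = 264.158 g.
n(N2) = 264.158 / 28.02 = 9.42747 mol.
Step 1 (N2:NH3 = 1:2): theoretical n(NH3) = 18.8549 mol; at 89.70% yield, n(NH3) = 16.9129 mol.
Step 2 (NH3:(NH4)2SO4 = 2:1): theoretical n((NH4)2SO4) = 8.45644 mol, so theoretical mass = 8.45644 × 132.144 = 1117.47 g.
At 80.40% yield, actual mass of (NH4)2SO4 = 1117.47 × 0.8040 = 898.444 g.

898.44 g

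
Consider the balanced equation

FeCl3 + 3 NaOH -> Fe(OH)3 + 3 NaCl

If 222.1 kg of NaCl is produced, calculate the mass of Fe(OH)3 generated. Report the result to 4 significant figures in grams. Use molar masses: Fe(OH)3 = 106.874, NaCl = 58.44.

135400 g

Convert: 222.1 kg = 222100 g.
n(NaCl) = 222100 g / 58.44 g/mol = 3800.5 mol.
From the equation the NaCl:Fe(OH)3 mole ratio is 3:1, so n(Fe(OH)3) = 3800.5 × 1/3 = 1266.8 mol.
Mass of Fe(OH)3 = 1266.8 mol × 106.874 g/mol = 135390 g.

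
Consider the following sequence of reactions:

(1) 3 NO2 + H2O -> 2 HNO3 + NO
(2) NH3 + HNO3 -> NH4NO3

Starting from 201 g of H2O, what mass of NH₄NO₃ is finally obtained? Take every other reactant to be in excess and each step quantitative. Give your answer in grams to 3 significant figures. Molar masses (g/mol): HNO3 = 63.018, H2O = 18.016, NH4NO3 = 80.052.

1790 g

n(H2O) = 201.0 / 18.016 = 11.16 mol.
Step 1 gives a 1:2 ratio of H2O to HNO3, so n(HNO3) = 22.31 mol.
In step 2 the HNO3:NH4NO3 ratio is 1:1, so n(NH4NO3) = 22.31 mol.
Mass of NH4NO3 = 22.31 × 80.052 = 1786 g.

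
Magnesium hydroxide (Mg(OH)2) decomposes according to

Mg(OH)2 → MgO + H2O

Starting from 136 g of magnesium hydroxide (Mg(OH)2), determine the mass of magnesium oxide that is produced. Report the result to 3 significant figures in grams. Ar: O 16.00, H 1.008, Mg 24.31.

94.0 g

M(Mg(OH)2) = 24.31 + 2(16.00) + 2(1.008) = 58.326 g/mol.
M(MgO) = 24.31 + 16.00 = 40.31 g/mol.
n(Mg(OH)2) = 136.0 g / 58.326 g/mol = 2.332 mol.
From the equation the Mg(OH)2:MgO mole ratio is 1:1, so n(MgO) = 2.332 × 1/1 = 2.332 mol.
Mass of MgO = 2.332 mol × 40.31 g/mol = 93.99 g.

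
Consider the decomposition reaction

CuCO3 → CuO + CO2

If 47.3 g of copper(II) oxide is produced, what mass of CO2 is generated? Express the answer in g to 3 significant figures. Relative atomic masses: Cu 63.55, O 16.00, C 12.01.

26.2 g

M(CuO) = 63.55 + 16.00 = 79.55 g/mol.
M(CO2) = 12.01 + 2(16.00) = 44.01 g/mol.
n(CuO) = 47.30 g / 79.55 g/mol = 0.5946 mol.
From the equation the CuO:CO2 mole ratio is 1:1, so n(CO2) = 0.5946 × 1/1 = 0.5946 mol.
Mass of CO2 = 0.5946 mol × 44.01 g/mol = 26.17 g.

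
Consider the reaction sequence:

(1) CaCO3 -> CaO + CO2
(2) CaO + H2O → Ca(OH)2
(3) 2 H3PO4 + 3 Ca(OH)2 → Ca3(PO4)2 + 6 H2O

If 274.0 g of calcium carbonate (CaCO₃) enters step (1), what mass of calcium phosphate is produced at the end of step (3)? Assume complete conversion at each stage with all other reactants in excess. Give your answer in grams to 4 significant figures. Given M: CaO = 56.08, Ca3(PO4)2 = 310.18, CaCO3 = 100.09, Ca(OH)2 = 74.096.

n(CaCO3) = 274.0 / 100.09 = 2.7375 mol.
Reaction (1): CaCO3→CaO ratio 1:1 ⇒ n(CaO) = 2.7375 mol.
Reaction (2): CaO→Ca(OH)2 ratio 1:1 ⇒ n(Ca(OH)2) = 2.7375 mol.
Reaction (3): Ca(OH)2→Ca3(PO4)2 ratio 3:1 ⇒ n(Ca3(PO4)2) = 0.91251 mol.
Mass of Ca3(PO4)2 = 0.91251 × 310.18 = 283.04 g.

283.0 g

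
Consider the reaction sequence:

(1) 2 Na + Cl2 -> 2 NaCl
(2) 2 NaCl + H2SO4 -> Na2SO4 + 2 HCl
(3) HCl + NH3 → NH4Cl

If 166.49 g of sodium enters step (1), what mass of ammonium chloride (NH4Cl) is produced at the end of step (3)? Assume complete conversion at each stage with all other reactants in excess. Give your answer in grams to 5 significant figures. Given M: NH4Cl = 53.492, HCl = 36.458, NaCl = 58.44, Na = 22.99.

387.38 g

n(Na) = 166.49 / 22.99 = 7.24184 mol.
Reaction (1): Na→NaCl ratio 2:2 ⇒ n(NaCl) = 7.24184 mol.
Reaction (2): NaCl→HCl ratio 2:2 ⇒ n(HCl) = 7.24184 mol.
Reaction (3): HCl→NH4Cl ratio 1:1 ⇒ n(NH4Cl) = 7.24184 mol.
Mass of NH4Cl = 7.24184 × 53.492 = 387.381 g.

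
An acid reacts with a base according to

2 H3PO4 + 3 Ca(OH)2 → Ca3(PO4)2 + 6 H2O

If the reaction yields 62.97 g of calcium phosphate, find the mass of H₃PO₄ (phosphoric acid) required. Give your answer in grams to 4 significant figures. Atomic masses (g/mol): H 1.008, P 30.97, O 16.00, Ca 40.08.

39.79 g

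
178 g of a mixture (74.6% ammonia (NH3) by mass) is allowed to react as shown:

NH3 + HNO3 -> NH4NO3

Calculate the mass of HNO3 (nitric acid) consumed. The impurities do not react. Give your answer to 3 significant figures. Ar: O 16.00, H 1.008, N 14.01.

491 g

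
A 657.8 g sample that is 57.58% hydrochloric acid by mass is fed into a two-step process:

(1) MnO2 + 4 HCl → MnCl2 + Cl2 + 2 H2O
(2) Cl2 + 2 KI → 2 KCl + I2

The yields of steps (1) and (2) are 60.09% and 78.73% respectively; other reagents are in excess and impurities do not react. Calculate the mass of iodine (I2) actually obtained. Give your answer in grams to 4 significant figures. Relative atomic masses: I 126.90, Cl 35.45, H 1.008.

311.9 g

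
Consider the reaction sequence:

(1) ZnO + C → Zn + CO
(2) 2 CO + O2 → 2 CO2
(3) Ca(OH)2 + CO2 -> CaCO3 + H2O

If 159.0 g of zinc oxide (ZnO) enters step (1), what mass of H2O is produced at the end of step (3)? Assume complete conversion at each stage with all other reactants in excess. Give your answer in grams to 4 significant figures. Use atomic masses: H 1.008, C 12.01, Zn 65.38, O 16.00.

35.20 g

M(ZnO) = 65.38 + 16.00 = 81.38 g/mol.
M(H2O) = 2(1.008) + 16.00 = 18.016 g/mol.
n(ZnO) = 159.0 / 81.38 = 1.9538 mol.
Reaction (1): ZnO→CO ratio 1:1 ⇒ n(CO) = 1.9538 mol.
Reaction (2): CO→CO2 ratio 2:2 ⇒ n(CO2) = 1.9538 mol.
Reaction (3): CO2→H2O ratio 1:1 ⇒ n(H2O) = 1.9538 mol.
Mass of H2O = 1.9538 × 18.016 = 35.200 g.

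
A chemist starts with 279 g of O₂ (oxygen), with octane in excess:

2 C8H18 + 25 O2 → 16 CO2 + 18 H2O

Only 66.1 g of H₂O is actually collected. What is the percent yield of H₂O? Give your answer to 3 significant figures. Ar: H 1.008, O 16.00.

M(O2) = 2(16.00) = 32.00 g/mol.
M(H2O) = 2(1.008) + 16.00 = 18.016 g/mol.
n(O2) = 279.0 g / 32.00 g/mol = 8.719 mol.
From the equation the O2:H2O mole ratio is 25:18, so n(H2O) = 8.719 × 18/25 = 6.277 mol.
Mass of H2O = 6.277 mol × 18.016 g/mol = 113.1 g.
This is the theoretical yield. Percent yield = 66.1 g / 113.1 g × 100% = 58.45%.

58.4 %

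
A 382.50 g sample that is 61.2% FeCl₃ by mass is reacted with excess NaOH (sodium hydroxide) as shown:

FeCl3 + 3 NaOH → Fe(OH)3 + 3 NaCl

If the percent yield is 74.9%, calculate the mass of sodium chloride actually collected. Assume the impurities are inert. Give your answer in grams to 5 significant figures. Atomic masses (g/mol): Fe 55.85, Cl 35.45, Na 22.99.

189.52 g

Pure FeCl3 available = 382.50 g × 0.612 = 234.090 g.
M(FeCl3) = 55.85 + 3(35.45) = 162.20 g/mol.
M(NaCl) = 22.99 + 35.45 = 58.44 g/mol.
n(FeCl3) = 234.090 g / 162.20 g/mol = 1.44322 mol.
From the equation the FeCl3:NaCl mole ratio is 1:3, so n(NaCl) = 1.44322 × 3/1 = 4.32965 mol.
Mass of NaCl = 4.32965 mol × 58.44 g/mol = 253.025 g.
Actual mass collected = 253.025 g × 0.749 = 189.516 g.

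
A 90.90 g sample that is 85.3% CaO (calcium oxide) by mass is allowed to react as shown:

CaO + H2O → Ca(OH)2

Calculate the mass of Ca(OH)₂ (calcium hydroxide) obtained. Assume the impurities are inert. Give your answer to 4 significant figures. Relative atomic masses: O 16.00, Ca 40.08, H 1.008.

102.4 g

Mass of pure CaO = 90.90 g × 0.853 = 77.538 g.
M(CaO) = 40.08 + 16.00 = 56.08 g/mol.
M(Ca(OH)2) = 40.08 + 2(16.00) + 2(1.008) = 74.096 g/mol.
n(CaO) = 77.538 g / 56.08 g/mol = 1.3826 mol.
From the equation the CaO:Ca(OH)2 mole ratio is 1:1, so n(Ca(OH)2) = 1.3826 × 1/1 = 1.3826 mol.
Mass of Ca(OH)2 = 1.3826 mol × 74.096 g/mol = 102.45 g.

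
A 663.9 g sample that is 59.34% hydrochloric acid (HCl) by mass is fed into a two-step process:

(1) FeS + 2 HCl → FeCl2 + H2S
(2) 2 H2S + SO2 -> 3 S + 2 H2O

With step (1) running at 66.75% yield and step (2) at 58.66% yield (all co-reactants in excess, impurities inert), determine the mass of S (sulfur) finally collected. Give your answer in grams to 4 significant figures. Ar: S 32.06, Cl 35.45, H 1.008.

101.7 g

Pure HCl = 663.9 × 0.5934 = 393.96 g.
M(HCl) = 1.008 + 35.45 = 36.458 g/mol.
M(S) = 32.06 g/mol.
n(HCl) = 393.96 / 36.458 = 10.806 mol.
Step 1 (HCl:H2S = 2:1): theoretical n(H2S) = 5.4029 mol; at 66.75% yield, n(H2S) = 3.6064 mol.
Step 2 (H2S:S = 2:3): theoretical n(S) = 5.4097 mol, so theoretical mass = 5.4097 × 32.06 = 173.43 g.
At 58.66% yield, actual mass of S = 173.43 × 0.5866 = 101.74 g.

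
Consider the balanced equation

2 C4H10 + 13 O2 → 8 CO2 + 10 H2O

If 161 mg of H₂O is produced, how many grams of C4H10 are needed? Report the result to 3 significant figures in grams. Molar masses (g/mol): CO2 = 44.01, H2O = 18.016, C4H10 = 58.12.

0.104 g

Convert: 161 mg = 0.1610 g.
n(H2O) = 0.1610 g / 18.016 g/mol = 0.008937 mol.
From the equation the H2O:C4H10 mole ratio is 10:2, so n(C4H10) = 0.008937 × 2/10 = 0.001787 mol.
Mass of C4H10 = 0.001787 mol × 58.12 g/mol = 0.1039 g.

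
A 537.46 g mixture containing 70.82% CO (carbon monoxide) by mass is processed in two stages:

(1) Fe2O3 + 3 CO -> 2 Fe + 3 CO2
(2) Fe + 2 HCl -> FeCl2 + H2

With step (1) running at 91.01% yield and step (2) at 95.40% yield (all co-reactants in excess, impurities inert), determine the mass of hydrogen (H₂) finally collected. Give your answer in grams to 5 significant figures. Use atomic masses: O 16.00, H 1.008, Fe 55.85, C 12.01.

15.857 g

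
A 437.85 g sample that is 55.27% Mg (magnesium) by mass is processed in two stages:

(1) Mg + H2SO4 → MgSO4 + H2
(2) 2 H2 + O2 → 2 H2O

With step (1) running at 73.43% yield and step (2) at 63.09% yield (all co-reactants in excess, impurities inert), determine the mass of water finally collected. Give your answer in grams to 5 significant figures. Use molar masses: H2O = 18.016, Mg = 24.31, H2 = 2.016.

83.085 g

Pure Mg = 437.85 × 0.5527 = 242.000 g.
n(Mg) = 242.000 / 24.31 = 9.95474 mol.
Step 1 (Mg:H2 = 1:1): theoretical n(H2) = 9.95474 mol; at 73.43% yield, n(H2) = 7.30976 mol.
Step 2 (H2:H2O = 2:2): theoretical n(H2O) = 7.30976 mol, so theoretical mass = 7.30976 × 18.016 = 131.693 g.
At 63.09% yield, actual mass of H2O = 131.693 × 0.6309 = 83.0849 g.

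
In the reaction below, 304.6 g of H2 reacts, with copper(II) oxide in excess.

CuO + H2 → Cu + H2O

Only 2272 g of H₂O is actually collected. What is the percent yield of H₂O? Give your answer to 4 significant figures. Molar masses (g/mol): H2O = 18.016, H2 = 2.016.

83.47 %

n(H2) = 304.60 g / 2.016 g/mol = 151.09 mol.
From the equation the H2:H2O mole ratio is 1:1, so n(H2O) = 151.09 × 1/1 = 151.09 mol.
Mass of H2O = 151.09 mol × 18.016 g/mol = 2722.1 g.
This is the theoretical yield. Percent yield = 2272 g / 2722.1 g × 100% = 83.466%.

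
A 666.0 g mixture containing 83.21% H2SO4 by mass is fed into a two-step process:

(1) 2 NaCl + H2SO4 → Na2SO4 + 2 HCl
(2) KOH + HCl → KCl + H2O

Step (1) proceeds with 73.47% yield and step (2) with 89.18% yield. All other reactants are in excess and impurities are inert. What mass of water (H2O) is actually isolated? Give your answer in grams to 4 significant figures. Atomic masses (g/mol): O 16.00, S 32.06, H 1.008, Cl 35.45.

133.4 g

Pure H2SO4 = 666.0 × 0.8321 = 554.18 g.
M(H2SO4) = 2(1.008) + 32.06 + 4(16.00) = 98.076 g/mol.
M(H2O) = 2(1.008) + 16.00 = 18.016 g/mol.
n(H2SO4) = 554.18 / 98.076 = 5.6505 mol.
Step 1 (H2SO4:HCl = 1:2): theoretical n(HCl) = 11.301 mol; at 73.47% yield, n(HCl) = 8.3028 mol.
Step 2 (HCl:H2O = 1:1): theoretical n(H2O) = 8.3028 mol, so theoretical mass = 8.3028 × 18.016 = 149.58 g.
At 89.18% yield, actual mass of H2O = 149.58 × 0.8918 = 133.40 g.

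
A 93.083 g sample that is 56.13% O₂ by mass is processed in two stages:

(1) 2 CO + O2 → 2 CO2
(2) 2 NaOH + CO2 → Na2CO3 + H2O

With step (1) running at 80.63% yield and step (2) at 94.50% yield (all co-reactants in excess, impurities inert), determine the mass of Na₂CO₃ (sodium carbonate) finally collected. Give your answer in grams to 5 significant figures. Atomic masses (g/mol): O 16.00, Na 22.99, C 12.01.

263.72 g

Pure O2 = 93.083 × 0.5613 = 52.2475 g.
M(O2) = 2(16.00) = 32.00 g/mol.
M(Na2CO3) = 2(22.99) + 12.01 + 3(16.00) = 105.99 g/mol.
n(O2) = 52.2475 / 32.00 = 1.63273 mol.
Step 1 (O2:CO2 = 1:2): theoretical n(CO2) = 3.26547 mol; at 80.63% yield, n(CO2) = 2.63295 mol.
Step 2 (CO2:Na2CO3 = 1:1): theoretical n(Na2CO3) = 2.63295 mol, so theoretical mass = 2.63295 × 105.99 = 279.066 g.
At 94.50% yield, actual mass of Na2CO3 = 279.066 × 0.9450 = 263.717 g.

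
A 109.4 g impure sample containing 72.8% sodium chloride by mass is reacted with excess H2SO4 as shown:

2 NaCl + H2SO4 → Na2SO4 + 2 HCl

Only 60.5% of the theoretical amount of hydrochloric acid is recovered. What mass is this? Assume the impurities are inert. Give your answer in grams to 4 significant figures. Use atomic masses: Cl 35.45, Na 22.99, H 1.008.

Pure NaCl available = 109.4 g × 0.728 = 79.643 g.
M(NaCl) = 22.99 + 35.45 = 58.44 g/mol.
M(HCl) = 1.008 + 35.45 = 36.458 g/mol.
n(NaCl) = 79.643 g / 58.44 g/mol = 1.3628 mol.
From the equation the NaCl:HCl mole ratio is 2:2, so n(HCl) = 1.3628 × 2/2 = 1.3628 mol.
Mass of HCl = 1.3628 mol × 36.458 g/mol = 49.686 g.
Actual mass collected = 49.686 g × 0.605 = 30.060 g.

30.06 g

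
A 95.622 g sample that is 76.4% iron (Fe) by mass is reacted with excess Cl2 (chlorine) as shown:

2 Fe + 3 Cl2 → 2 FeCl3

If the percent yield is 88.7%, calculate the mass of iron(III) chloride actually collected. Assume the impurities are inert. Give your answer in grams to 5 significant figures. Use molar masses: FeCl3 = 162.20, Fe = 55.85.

Pure Fe available = 95.622 g × 0.764 = 73.0552 g.
n(Fe) = 73.0552 g / 55.85 g/mol = 1.30806 mol.
From the equation the Fe:FeCl3 mole ratio is 2:2, so n(FeCl3) = 1.30806 × 2/2 = 1.30806 mol.
Mass of FeCl3 = 1.30806 mol × 162.20 g/mol = 212.167 g.
Actual mass collected = 212.167 g × 0.887 = 188.193 g.

188.19 g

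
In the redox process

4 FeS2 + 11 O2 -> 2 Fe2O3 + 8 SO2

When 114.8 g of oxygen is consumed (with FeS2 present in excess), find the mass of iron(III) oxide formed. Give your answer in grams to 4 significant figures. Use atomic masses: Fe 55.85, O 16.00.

M(O2) = 2(16.00) = 32.00 g/mol.
M(Fe2O3) = 2(55.85) + 3(16.00) = 159.70 g/mol.
n(O2) = 114.80 g / 32.00 g/mol = 3.5875 mol.
From the equation the O2:Fe2O3 mole ratio is 11:2, so n(Fe2O3) = 3.5875 × 2/11 = 0.65227 mol.
Mass of Fe2O3 = 0.65227 mol × 159.70 g/mol = 104.17 g.

104.2 g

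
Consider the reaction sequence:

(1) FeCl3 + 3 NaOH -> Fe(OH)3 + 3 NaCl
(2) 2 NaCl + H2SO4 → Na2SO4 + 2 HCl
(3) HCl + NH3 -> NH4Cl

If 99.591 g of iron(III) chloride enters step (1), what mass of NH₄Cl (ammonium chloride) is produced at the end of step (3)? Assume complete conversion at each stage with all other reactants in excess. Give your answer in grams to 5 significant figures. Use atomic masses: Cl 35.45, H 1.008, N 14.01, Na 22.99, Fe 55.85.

98.532 g

M(FeCl3) = 55.85 + 3(35.45) = 162.20 g/mol.
M(NH4Cl) = 14.01 + 4(1.008) + 35.45 = 53.492 g/mol.
n(FeCl3) = 99.591 / 162.20 = 0.614001 mol.
Reaction (1): FeCl3→NaCl ratio 1:3 ⇒ n(NaCl) = 1.84200 mol.
Reaction (2): NaCl→HCl ratio 2:2 ⇒ n(HCl) = 1.84200 mol.
Reaction (3): HCl→NH4Cl ratio 1:1 ⇒ n(NH4Cl) = 1.84200 mol.
Mass of NH4Cl = 1.84200 × 53.492 = 98.5325 g.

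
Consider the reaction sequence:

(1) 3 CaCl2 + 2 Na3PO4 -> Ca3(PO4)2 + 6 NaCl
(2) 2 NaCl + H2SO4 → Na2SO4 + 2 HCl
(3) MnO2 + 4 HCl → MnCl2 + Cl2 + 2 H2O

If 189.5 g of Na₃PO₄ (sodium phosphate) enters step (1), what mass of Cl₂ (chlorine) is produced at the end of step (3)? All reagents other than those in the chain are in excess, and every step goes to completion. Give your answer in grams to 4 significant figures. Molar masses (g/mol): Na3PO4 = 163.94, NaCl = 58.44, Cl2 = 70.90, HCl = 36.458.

61.47 g

n(Na3PO4) = 189.5 / 163.94 = 1.1559 mol.
Reaction (1): Na3PO4→NaCl ratio 2:6 ⇒ n(NaCl) = 3.4677 mol.
Reaction (2): NaCl→HCl ratio 2:2 ⇒ n(HCl) = 3.4677 mol.
Reaction (3): HCl→Cl2 ratio 4:1 ⇒ n(Cl2) = 0.86693 mol.
Mass of Cl2 = 0.86693 × 70.90 = 61.466 g.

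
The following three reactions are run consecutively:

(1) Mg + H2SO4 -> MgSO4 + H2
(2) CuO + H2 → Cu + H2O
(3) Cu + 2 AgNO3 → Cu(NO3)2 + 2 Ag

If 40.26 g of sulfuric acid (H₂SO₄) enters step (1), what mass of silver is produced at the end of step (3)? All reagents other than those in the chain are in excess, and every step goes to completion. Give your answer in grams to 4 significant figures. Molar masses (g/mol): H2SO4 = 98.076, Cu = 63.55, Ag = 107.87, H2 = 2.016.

88.56 g

n(H2SO4) = 40.26 / 98.076 = 0.41050 mol.
Reaction (1): H2SO4→H2 ratio 1:1 ⇒ n(H2) = 0.41050 mol.
Reaction (2): H2→Cu ratio 1:1 ⇒ n(Cu) = 0.41050 mol.
Reaction (3): Cu→Ag ratio 1:2 ⇒ n(Ag) = 0.82100 mol.
Mass of Ag = 0.82100 × 107.87 = 88.561 g.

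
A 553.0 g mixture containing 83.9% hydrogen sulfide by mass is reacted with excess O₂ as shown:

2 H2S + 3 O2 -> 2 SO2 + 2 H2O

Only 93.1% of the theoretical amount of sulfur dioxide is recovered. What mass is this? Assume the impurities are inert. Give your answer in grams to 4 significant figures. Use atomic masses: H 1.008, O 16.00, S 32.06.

Pure H2S available = 553.0 g × 0.839 = 463.97 g.
M(H2S) = 2(1.008) + 32.06 = 34.076 g/mol.
M(SO2) = 32.06 + 2(16.00) = 64.06 g/mol.
n(H2S) = 463.97 g / 34.076 g/mol = 13.616 mol.
From the equation the H2S:SO2 mole ratio is 2:2, so n(SO2) = 13.616 × 2/2 = 13.616 mol.
Mass of SO2 = 13.616 mol × 64.06 g/mol = 872.22 g.
Actual mass collected = 872.22 g × 0.931 = 812.04 g.

812.0 g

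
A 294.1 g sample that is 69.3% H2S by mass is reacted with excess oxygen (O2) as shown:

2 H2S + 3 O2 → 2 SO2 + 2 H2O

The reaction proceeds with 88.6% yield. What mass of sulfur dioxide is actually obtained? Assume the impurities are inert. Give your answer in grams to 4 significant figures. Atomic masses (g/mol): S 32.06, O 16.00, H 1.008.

Pure H2S available = 294.1 g × 0.693 = 203.81 g.
M(H2S) = 2(1.008) + 32.06 = 34.076 g/mol.
M(SO2) = 32.06 + 2(16.00) = 64.06 g/mol.
n(H2S) = 203.81 g / 34.076 g/mol = 5.9811 mol.
From the equation the H2S:SO2 mole ratio is 2:2, so n(SO2) = 5.9811 × 2/2 = 5.9811 mol.
Mass of SO2 = 5.9811 mol × 64.06 g/mol = 383.15 g.
Actual mass collected = 383.15 g × 0.886 = 339.47 g.

339.5 g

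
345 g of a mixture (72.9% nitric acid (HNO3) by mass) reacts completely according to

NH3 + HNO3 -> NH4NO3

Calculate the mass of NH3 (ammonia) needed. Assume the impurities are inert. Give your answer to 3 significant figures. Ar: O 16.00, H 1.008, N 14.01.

68.0 g

Mass of pure HNO3 = 345 g × 0.729 = 251.5 g.
M(HNO3) = 1.008 + 14.01 + 3(16.00) = 63.018 g/mol.
M(NH3) = 14.01 + 3(1.008) = 17.034 g/mol.
n(HNO3) = 251.5 g / 63.018 g/mol = 3.991 mol.
From the equation the HNO3:NH3 mole ratio is 1:1, so n(NH3) = 3.991 × 1/1 = 3.991 mol.
Mass of NH3 = 3.991 mol × 17.034 g/mol = 67.98 g.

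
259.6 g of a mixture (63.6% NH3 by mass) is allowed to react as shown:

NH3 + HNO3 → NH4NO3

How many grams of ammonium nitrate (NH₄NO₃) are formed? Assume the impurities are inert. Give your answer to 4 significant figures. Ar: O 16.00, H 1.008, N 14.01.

775.9 g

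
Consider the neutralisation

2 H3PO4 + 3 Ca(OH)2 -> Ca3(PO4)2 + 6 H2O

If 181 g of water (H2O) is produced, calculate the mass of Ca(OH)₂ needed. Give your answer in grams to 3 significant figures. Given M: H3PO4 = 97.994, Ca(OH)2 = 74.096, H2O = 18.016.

372 g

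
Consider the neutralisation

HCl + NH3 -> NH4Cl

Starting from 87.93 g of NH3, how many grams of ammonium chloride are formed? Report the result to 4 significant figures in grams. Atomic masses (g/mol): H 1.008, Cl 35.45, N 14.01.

M(NH3) = 14.01 + 3(1.008) = 17.034 g/mol.
M(NH4Cl) = 14.01 + 4(1.008) + 35.45 = 53.492 g/mol.
n(NH3) = 87.930 g / 17.034 g/mol = 5.1620 mol.
From the equation the NH3:NH4Cl mole ratio is 1:1, so n(NH4Cl) = 5.1620 × 1/1 = 5.1620 mol.
Mass of NH4Cl = 5.1620 mol × 53.492 g/mol = 276.13 g.

276.1 g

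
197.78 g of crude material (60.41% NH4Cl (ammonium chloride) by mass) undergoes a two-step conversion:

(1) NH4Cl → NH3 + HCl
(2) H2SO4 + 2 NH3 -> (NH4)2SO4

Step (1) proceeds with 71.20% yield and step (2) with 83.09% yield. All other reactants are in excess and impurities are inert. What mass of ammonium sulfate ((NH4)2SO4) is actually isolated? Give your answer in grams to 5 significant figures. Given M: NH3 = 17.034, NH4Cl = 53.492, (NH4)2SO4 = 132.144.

Pure NH4Cl = 197.78 × 0.6041 = 119.479 g.
n(NH4Cl) = 119.479 / 53.492 = 2.23358 mol.
Step 1 (NH4Cl:NH3 = 1:1): theoretical n(NH3) = 2.23358 mol; at 71.20% yield, n(NH3) = 1.59031 mol.
Step 2 (NH3:(NH4)2SO4 = 2:1): theoretical n((NH4)2SO4) = 0.795156 mol, so theoretical mass = 0.795156 × 132.144 = 105.075 g.
At 83.09% yield, actual mass of (NH4)2SO4 = 105.075 × 0.8309 = 87.3069 g.

87.307 g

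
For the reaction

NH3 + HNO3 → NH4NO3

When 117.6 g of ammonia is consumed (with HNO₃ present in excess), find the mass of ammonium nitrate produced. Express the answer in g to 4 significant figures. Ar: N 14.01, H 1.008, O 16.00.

M(NH3) = 14.01 + 3(1.008) = 17.034 g/mol.
M(NH4NO3) = 2(14.01) + 4(1.008) + 3(16.00) = 80.052 g/mol.
n(NH3) = 117.60 g / 17.034 g/mol = 6.9038 mol.
From the equation the NH3:NH4NO3 mole ratio is 1:1, so n(NH4NO3) = 6.9038 × 1/1 = 6.9038 mol.
Mass of NH4NO3 = 6.9038 mol × 80.052 g/mol = 552.67 g.

552.7 g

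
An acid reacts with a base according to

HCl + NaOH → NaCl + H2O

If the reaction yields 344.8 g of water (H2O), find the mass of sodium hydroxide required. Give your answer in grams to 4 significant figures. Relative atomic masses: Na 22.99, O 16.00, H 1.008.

M(H2O) = 2(1.008) + 16.00 = 18.016 g/mol.
M(NaOH) = 22.99 + 16.00 + 1.008 = 39.998 g/mol.
n(H2O) = 344.80 g / 18.016 g/mol = 19.139 mol.
From the equation the H2O:NaOH mole ratio is 1:1, so n(NaOH) = 19.139 × 1/1 = 19.139 mol.
Mass of NaOH = 19.139 mol × 39.998 g/mol = 765.50 g.

765.5 g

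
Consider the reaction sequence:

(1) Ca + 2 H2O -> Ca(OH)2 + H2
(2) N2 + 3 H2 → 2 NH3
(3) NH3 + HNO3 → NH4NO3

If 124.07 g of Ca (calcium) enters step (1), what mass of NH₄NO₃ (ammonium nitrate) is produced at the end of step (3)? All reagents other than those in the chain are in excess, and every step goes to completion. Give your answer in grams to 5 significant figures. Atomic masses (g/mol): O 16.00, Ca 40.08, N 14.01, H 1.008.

M(Ca) = 40.08 g/mol.
M(NH4NO3) = 2(14.01) + 4(1.008) + 3(16.00) = 80.052 g/mol.
n(Ca) = 124.07 / 40.08 = 3.09556 mol.
Reaction (1): Ca→H2 ratio 1:1 ⇒ n(H2) = 3.09556 mol.
Reaction (2): H2→NH3 ratio 3:2 ⇒ n(NH3) = 2.06371 mol.
Reaction (3): NH3→NH4NO3 ratio 1:1 ⇒ n(NH4NO3) = 2.06371 mol.
Mass of NH4NO3 = 2.06371 × 80.052 = 165.204 g.

165.20 g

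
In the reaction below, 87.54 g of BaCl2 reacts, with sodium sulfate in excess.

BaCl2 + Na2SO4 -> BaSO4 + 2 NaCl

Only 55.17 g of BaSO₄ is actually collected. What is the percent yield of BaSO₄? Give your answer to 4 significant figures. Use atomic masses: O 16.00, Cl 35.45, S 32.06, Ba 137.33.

M(BaCl2) = 137.33 + 2(35.45) = 208.23 g/mol.
M(BaSO4) = 137.33 + 32.06 + 4(16.00) = 233.39 g/mol.
n(BaCl2) = 87.540 g / 208.23 g/mol = 0.42040 mol.
From the equation the BaCl2:BaSO4 mole ratio is 1:1, so n(BaSO4) = 0.42040 × 1/1 = 0.42040 mol.
Mass of BaSO4 = 0.42040 mol × 233.39 g/mol = 98.117 g.
This is the theoretical yield. Percent yield = 55.17 g / 98.117 g × 100% = 56.229%.

56.23 %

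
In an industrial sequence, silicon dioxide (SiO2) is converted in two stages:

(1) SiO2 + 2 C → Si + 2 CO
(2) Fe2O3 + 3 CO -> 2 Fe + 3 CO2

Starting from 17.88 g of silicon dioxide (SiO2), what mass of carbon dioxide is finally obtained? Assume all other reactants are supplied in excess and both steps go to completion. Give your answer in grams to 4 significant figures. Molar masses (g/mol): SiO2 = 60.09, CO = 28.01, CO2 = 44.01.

26.19 g

n(SiO2) = 17.880 / 60.09 = 0.29755 mol.
Step 1 gives a 1:2 ratio of SiO2 to CO, so n(CO) = 0.59511 mol.
In step 2 the CO:CO2 ratio is 3:3, so n(CO2) = 0.59511 mol.
Mass of CO2 = 0.59511 × 44.01 = 26.191 g.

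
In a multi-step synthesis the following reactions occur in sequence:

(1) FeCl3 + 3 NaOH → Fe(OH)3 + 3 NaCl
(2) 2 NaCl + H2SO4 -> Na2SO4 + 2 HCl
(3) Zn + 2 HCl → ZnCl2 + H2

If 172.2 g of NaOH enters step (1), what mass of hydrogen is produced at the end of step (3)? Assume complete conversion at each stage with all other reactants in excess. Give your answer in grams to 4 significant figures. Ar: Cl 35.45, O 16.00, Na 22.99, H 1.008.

4.340 g

M(NaOH) = 22.99 + 16.00 + 1.008 = 39.998 g/mol.
M(H2) = 2(1.008) = 2.016 g/mol.
n(NaOH) = 172.2 / 39.998 = 4.3052 mol.
Reaction (1): NaOH→NaCl ratio 3:3 ⇒ n(NaCl) = 4.3052 mol.
Reaction (2): NaCl→HCl ratio 2:2 ⇒ n(HCl) = 4.3052 mol.
Reaction (3): HCl→H2 ratio 2:1 ⇒ n(H2) = 2.1526 mol.
Mass of H2 = 2.1526 × 2.016 = 4.3397 g.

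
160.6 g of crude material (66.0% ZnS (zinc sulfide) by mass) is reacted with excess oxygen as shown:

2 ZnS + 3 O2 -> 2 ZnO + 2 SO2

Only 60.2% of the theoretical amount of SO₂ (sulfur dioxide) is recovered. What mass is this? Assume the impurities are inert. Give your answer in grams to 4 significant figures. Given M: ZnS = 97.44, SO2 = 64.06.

41.95 g

Pure ZnS available = 160.6 g × 0.660 = 106.00 g.
n(ZnS) = 106.00 g / 97.44 g/mol = 1.0878 mol.
From the equation the ZnS:SO2 mole ratio is 2:2, so n(SO2) = 1.0878 × 2/2 = 1.0878 mol.
Mass of SO2 = 1.0878 mol × 64.06 g/mol = 69.685 g.
Actual mass collected = 69.685 g × 0.602 = 41.950 g.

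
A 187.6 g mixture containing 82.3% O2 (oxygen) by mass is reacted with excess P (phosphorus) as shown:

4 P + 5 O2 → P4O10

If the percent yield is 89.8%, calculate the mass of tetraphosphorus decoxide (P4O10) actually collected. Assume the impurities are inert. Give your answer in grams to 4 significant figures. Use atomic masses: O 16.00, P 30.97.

246.0 g

Pure O2 available = 187.6 g × 0.823 = 154.39 g.
M(O2) = 2(16.00) = 32.00 g/mol.
M(P4O10) = 4(30.97) + 10(16.00) = 283.88 g/mol.
n(O2) = 154.39 g / 32.00 g/mol = 4.8248 mol.
From the equation the O2:P4O10 mole ratio is 5:1, so n(P4O10) = 4.8248 × 1/5 = 0.96497 mol.
Mass of P4O10 = 0.96497 mol × 283.88 g/mol = 273.93 g.
Actual mass collected = 273.93 g × 0.898 = 245.99 g.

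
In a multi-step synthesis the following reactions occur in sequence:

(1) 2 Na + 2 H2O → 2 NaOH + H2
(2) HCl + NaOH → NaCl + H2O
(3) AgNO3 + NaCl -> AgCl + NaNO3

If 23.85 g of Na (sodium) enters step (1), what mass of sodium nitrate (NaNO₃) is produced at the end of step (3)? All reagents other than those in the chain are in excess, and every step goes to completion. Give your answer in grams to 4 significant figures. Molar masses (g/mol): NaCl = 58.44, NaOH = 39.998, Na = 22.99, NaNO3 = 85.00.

n(Na) = 23.85 / 22.99 = 1.0374 mol.
Reaction (1): Na→NaOH ratio 2:2 ⇒ n(NaOH) = 1.0374 mol.
Reaction (2): NaOH→NaCl ratio 1:1 ⇒ n(NaCl) = 1.0374 mol.
Reaction (3): NaCl→NaNO3 ratio 1:1 ⇒ n(NaNO3) = 1.0374 mol.
Mass of NaNO3 = 1.0374 × 85.00 = 88.180 g.

88.18 g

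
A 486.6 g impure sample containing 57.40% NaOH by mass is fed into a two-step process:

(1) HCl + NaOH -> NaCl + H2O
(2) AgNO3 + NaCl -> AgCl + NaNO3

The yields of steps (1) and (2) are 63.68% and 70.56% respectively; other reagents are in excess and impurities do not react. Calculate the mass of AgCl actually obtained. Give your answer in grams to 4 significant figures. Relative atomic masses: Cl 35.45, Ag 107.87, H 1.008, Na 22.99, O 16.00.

449.7 g

Pure NaOH = 486.6 × 0.5740 = 279.31 g.
M(NaOH) = 22.99 + 16.00 + 1.008 = 39.998 g/mol.
M(AgCl) = 107.87 + 35.45 = 143.32 g/mol.
n(NaOH) = 279.31 / 39.998 = 6.9831 mol.
Step 1 (NaOH:NaCl = 1:1): theoretical n(NaCl) = 6.9831 mol; at 63.68% yield, n(NaCl) = 4.4468 mol.
Step 2 (NaCl:AgCl = 1:1): theoretical n(AgCl) = 4.4468 mol, so theoretical mass = 4.4468 × 143.32 = 637.32 g.
At 70.56% yield, actual mass of AgCl = 637.32 × 0.7056 = 449.69 g.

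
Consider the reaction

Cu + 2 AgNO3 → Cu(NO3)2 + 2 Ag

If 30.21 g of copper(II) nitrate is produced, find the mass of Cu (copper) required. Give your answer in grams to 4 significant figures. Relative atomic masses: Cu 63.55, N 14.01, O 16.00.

10.24 g

M(Cu(NO3)2) = 63.55 + 2(14.01) + 6(16.00) = 187.57 g/mol.
M(Cu) = 63.55 g/mol.
n(Cu(NO3)2) = 30.210 g / 187.57 g/mol = 0.16106 mol.
From the equation the Cu(NO3)2:Cu mole ratio is 1:1, so n(Cu) = 0.16106 × 1/1 = 0.16106 mol.
Mass of Cu = 0.16106 mol × 63.55 g/mol = 10.235 g.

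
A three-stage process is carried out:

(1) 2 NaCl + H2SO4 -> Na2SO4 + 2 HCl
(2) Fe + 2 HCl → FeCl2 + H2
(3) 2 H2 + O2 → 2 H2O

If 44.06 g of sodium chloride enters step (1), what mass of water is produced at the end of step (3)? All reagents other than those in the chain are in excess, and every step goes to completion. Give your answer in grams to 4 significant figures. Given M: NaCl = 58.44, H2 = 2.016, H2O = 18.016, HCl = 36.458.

n(NaCl) = 44.06 / 58.44 = 0.75394 mol.
Reaction (1): NaCl→HCl ratio 2:2 ⇒ n(HCl) = 0.75394 mol.
Reaction (2): HCl→H2 ratio 2:1 ⇒ n(H2) = 0.37697 mol.
Reaction (3): H2→H2O ratio 2:2 ⇒ n(H2O) = 0.37697 mol.
Mass of H2O = 0.37697 × 18.016 = 6.7915 g.

6.791 g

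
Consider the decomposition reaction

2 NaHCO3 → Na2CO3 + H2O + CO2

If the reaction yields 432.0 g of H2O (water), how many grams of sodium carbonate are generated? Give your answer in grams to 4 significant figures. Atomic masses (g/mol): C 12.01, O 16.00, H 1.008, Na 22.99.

2542 g

M(H2O) = 2(1.008) + 16.00 = 18.016 g/mol.
M(Na2CO3) = 2(22.99) + 12.01 + 3(16.00) = 105.99 g/mol.
n(H2O) = 432.00 g / 18.016 g/mol = 23.979 mol.
From the equation the H2O:Na2CO3 mole ratio is 1:1, so n(Na2CO3) = 23.979 × 1/1 = 23.979 mol.
Mass of Na2CO3 = 23.979 mol × 105.99 g/mol = 2541.5 g.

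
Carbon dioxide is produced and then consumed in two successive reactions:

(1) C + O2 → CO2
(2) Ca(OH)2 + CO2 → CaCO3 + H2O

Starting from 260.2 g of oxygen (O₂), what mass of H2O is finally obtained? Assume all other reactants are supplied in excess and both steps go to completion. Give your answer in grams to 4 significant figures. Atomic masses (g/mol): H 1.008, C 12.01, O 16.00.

146.5 g

M(O2) = 2(16.00) = 32.00 g/mol.
M(H2O) = 2(1.008) + 16.00 = 18.016 g/mol.
n(O2) = 260.20 / 32.00 = 8.1312 mol.
Step 1 gives a 1:1 ratio of O2 to CO2, so n(CO2) = 8.1312 mol.
In step 2 the CO2:H2O ratio is 1:1, so n(H2O) = 8.1312 mol.
Mass of H2O = 8.1312 × 18.016 = 146.49 g.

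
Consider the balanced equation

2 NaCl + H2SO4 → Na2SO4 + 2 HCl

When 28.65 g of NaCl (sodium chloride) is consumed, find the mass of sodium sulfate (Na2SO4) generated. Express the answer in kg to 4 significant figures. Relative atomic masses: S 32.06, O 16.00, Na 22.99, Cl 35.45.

0.03482 kg

M(NaCl) = 22.99 + 35.45 = 58.44 g/mol.
M(Na2SO4) = 2(22.99) + 32.06 + 4(16.00) = 142.04 g/mol.
n(NaCl) = 28.650 g / 58.44 g/mol = 0.49025 mol.
From the equation the NaCl:Na2SO4 mole ratio is 2:1, so n(Na2SO4) = 0.49025 × 1/2 = 0.24512 mol.
Mass of Na2SO4 = 0.24512 mol × 142.04 g/mol = 34.817 g.
Converting to kg: 34.817 g = 0.03482 kg.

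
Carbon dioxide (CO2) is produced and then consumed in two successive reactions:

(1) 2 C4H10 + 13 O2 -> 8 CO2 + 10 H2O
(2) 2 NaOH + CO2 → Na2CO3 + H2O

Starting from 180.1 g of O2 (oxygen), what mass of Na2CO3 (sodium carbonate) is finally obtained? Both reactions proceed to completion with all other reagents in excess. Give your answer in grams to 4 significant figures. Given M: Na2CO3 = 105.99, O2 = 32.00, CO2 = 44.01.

n(O2) = 180.10 / 32.00 = 5.6281 mol.
Step 1 gives a 13:8 ratio of O2 to CO2, so n(CO2) = 3.4635 mol.
In step 2 the CO2:Na2CO3 ratio is 1:1, so n(Na2CO3) = 3.4635 mol.
Mass of Na2CO3 = 3.4635 × 105.99 = 367.09 g.

367.1 g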